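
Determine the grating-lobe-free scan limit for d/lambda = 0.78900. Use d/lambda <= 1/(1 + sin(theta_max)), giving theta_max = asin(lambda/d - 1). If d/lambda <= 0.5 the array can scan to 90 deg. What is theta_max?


lambda/d - 1 = 1/0.78900 - 1 = 0.2674271
theta_max = asin(0.2674271) = 15.51 deg

15.51 deg


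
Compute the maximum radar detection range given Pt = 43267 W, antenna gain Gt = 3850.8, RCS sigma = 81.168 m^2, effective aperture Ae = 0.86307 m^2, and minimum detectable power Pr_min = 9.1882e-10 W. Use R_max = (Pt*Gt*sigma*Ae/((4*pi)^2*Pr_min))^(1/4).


R^4 = 43267*3850.8*81.168*0.86307 / ((4*pi)^2 * 9.1882e-10) = 8.044303e+16
R_max = 8.044303e+16^0.25 = 16841 m

16841 m


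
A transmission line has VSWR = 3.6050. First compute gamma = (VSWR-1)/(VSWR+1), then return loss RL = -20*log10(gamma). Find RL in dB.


gamma = (3.6050 - 1) / (3.6050 + 1) = 0.5656895
RL = -20 * log10(0.5656895) = 4.948 dB

4.948 dB


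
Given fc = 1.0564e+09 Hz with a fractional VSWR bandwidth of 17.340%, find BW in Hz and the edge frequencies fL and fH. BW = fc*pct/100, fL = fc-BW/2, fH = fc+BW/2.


BW = 1.0564e+09 * 17.340/100 = 1.831798e+08 Hz
fL = 1.0564e+09 - 1.831798e+08/2 = 9.648e+08 Hz
fH = 1.0564e+09 + 1.831798e+08/2 = 1.148e+09 Hz

BW=1.832e+08 Hz, fL=9.648e+08 Hz, fH=1.148e+09 Hz


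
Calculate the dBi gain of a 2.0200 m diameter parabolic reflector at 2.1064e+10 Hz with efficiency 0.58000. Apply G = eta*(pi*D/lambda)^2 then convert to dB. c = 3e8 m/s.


lambda = c / f = 3.0000e+08 / 2.1064e+10 = 0.01424231 m
G_linear = 0.58000 * (pi * 2.0200 / 0.01424231)^2 = 115151.5
G_dBi = 10 * log10(115151.5) = 50.61 dBi

50.61 dBi


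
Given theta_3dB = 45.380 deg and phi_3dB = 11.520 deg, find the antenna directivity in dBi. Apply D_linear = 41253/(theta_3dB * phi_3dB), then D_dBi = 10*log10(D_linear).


D_linear = 41253 / (45.380 * 11.520) = 78.91119
D_dBi = 10 * log10(78.91119) = 18.97 dBi

18.97 dBi


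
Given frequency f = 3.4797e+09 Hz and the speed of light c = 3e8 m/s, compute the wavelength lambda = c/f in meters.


lambda = c / f = 3.0000e+08 / 3.4797e+09 = 0.08621 m

0.08621 m


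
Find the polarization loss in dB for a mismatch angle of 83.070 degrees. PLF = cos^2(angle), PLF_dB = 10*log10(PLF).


PLF_linear = cos^2(83.070 deg) = 0.01455802
PLF_dB = 10 * log10(0.01455802) = -18.37 dB

-18.37 dB


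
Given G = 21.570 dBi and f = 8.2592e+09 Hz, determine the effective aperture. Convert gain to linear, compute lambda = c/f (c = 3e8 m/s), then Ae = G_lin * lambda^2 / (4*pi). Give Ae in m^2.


lambda = c / f = 3.0000e+08 / 8.2592e+09 = 0.03632313 m
G_linear = 10^(21.570/10) = 143.5489
Ae = G_linear * lambda^2 / (4*pi) = 143.5489 * 0.03632313^2 / (4*pi) = 0.01507 m^2

0.01507 m^2


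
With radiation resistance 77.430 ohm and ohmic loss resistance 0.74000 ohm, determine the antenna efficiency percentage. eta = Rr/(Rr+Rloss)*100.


eta = 77.430 / (77.430 + 0.74000) * 100 = 99.05%

99.05%


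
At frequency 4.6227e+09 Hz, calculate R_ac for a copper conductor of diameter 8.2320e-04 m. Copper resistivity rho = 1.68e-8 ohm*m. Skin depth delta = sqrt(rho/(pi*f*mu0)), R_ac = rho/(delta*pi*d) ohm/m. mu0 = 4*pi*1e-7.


delta = sqrt(1.68e-8 / (pi * 4.6227e+09 * 4*pi*1e-7)) = 9.594601e-07 m
R_ac = 1.68e-8 / (9.594601e-07 * pi * 8.2320e-04) = 6.771 ohm/m

6.771 ohm/m


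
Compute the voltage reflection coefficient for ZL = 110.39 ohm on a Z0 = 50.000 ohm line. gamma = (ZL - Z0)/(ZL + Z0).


gamma = (110.39 - 50.000) / (110.39 + 50.000) = 0.3765

0.3765


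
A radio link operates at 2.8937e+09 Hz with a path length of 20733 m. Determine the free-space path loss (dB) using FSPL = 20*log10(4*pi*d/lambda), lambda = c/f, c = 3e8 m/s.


lambda = c / f = 3.0000e+08 / 2.8937e+09 = 0.1036735 m
FSPL = 20 * log10(4*pi*20733/0.1036735) = 128.0 dB

128.0 dB


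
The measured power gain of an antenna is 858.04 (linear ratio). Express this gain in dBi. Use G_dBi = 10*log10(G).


G_dBi = 10 * log10(858.04) = 29.34 dBi

29.34 dBi


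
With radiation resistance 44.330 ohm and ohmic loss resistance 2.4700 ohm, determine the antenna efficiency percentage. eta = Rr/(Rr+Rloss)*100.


eta = 44.330 / (44.330 + 2.4700) * 100 = 94.72%

94.72%


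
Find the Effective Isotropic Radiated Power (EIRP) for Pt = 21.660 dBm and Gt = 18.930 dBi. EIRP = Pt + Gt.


EIRP = Pt + Gt = 21.660 + 18.930 = 40.59 dBm

40.59 dBm


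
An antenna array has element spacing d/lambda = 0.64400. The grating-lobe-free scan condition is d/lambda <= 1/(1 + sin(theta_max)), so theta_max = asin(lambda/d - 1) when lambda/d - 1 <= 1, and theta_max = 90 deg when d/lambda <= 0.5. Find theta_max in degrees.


lambda/d - 1 = 1/0.64400 - 1 = 0.5527950
theta_max = asin(0.5527950) = 33.56 deg

33.56 deg


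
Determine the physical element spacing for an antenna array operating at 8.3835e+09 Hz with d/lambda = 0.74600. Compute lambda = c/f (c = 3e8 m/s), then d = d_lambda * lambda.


lambda = c / f = 3.0000e+08 / 8.3835e+09 = 0.03578458 m
d = 0.74600 * 0.03578458 = 0.02670 m

0.02670 m


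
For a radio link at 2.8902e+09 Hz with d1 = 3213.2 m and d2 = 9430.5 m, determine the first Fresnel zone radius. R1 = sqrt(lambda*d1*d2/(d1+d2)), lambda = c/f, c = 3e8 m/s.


lambda = c / f = 3.0000e+08 / 2.8902e+09 = 0.1037990 m
R1 = sqrt(0.1037990 * 3213.2 * 9430.5 / (3213.2 + 9430.5)) = 15.77 m

15.77 m


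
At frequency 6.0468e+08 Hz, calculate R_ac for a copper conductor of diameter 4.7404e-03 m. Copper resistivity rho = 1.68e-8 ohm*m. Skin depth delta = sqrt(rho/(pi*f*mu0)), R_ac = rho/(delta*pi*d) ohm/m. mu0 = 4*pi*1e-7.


delta = sqrt(1.68e-8 / (pi * 6.0468e+08 * 4*pi*1e-7)) = 2.652846e-06 m
R_ac = 1.68e-8 / (2.652846e-06 * pi * 4.7404e-03) = 0.4252 ohm/m

0.4252 ohm/m


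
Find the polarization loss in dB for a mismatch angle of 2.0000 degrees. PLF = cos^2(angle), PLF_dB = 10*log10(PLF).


PLF_linear = cos^2(2.0000 deg) = 0.9987820
PLF_dB = 10 * log10(0.9987820) = -5.293e-03 dB

-5.293e-03 dB


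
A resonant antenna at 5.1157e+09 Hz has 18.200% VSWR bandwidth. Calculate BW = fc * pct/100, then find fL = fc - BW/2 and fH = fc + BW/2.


BW = 5.1157e+09 * 18.200/100 = 9.310574e+08 Hz
fL = 5.1157e+09 - 9.310574e+08/2 = 4.650e+09 Hz
fH = 5.1157e+09 + 9.310574e+08/2 = 5.581e+09 Hz

BW=9.311e+08 Hz, fL=4.650e+09 Hz, fH=5.581e+09 Hz


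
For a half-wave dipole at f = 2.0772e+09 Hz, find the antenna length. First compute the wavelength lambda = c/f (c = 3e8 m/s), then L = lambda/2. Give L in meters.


lambda = c / f = 3.0000e+08 / 2.0772e+09 = 0.1444252 m
L = lambda / 2 = 0.1444252 / 2 = 0.07221 m

0.07221 m


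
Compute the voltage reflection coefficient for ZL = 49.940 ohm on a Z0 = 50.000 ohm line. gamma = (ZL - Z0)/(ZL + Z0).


gamma = (49.940 - 50.000) / (49.940 + 50.000) = -6.004e-04

-6.004e-04


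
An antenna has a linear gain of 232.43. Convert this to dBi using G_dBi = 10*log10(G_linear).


G_dBi = 10 * log10(232.43) = 23.66 dBi

23.66 dBi


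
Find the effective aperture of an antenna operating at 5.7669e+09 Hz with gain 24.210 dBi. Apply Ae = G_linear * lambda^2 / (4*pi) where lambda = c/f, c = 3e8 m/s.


lambda = c / f = 3.0000e+08 / 5.7669e+09 = 0.05202102 m
G_linear = 10^(24.210/10) = 263.6331
Ae = G_linear * lambda^2 / (4*pi) = 263.6331 * 0.05202102^2 / (4*pi) = 0.05677 m^2

0.05677 m^2


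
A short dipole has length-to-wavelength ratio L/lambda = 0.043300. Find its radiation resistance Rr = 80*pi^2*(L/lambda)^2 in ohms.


Rr = 80 * pi^2 * (0.043300)^2 = 80 * 9.869604 * 1.874890e-03 = 1.480 ohm

1.480 ohm


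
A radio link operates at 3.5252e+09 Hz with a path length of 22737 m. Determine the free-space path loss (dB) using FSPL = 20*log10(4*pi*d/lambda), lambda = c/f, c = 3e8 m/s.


lambda = c / f = 3.0000e+08 / 3.5252e+09 = 0.08510155 m
FSPL = 20 * log10(4*pi*22737/0.08510155) = 130.5 dB

130.5 dB


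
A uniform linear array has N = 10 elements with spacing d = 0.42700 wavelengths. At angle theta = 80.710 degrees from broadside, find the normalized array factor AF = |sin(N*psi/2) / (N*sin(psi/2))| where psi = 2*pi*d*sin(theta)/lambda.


psi = 2*pi*0.42700*sin(80.710 deg) = 2.647731 rad
AF = |sin(10*2.647731/2) / (10*sin(2.647731/2))| = 0.06423

0.06423


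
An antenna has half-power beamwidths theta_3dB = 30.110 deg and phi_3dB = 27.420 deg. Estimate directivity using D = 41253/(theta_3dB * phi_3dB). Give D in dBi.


D_linear = 41253 / (30.110 * 27.420) = 49.96632
D_dBi = 10 * log10(49.96632) = 16.99 dBi

16.99 dBi


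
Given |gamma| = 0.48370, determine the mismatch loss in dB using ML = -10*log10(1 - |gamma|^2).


ML = -10 * log10(1 - 0.48370^2) = -10 * log10(0.76603431) = 1.158 dB

1.158 dB


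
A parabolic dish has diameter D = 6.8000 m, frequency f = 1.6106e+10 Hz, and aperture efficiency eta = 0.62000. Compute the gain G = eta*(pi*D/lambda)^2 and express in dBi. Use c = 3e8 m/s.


lambda = c / f = 3.0000e+08 / 1.6106e+10 = 0.01862660 m
G_linear = 0.62000 * (pi * 6.8000 / 0.01862660)^2 = 815534.0
G_dBi = 10 * log10(815534.0) = 59.11 dBi

59.11 dBi


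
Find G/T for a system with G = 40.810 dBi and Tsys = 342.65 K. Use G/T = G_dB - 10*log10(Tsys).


G/T = 40.810 - 10*log10(342.65) = 40.810 - 25.34851 = 15.46 dB/K

15.46 dB/K


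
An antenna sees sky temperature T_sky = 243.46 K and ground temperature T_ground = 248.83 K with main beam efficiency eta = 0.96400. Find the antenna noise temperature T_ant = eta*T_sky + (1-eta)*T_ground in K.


T_ant = 0.96400 * 243.46 + (1 - 0.96400) * 248.83 = 243.7 K

243.7 K


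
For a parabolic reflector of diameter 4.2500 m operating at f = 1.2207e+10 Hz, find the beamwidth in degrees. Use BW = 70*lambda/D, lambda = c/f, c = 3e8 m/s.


lambda = c / f = 3.0000e+08 / 1.2207e+10 = 0.02457606 m
BW = 70 * 0.02457606 / 4.2500 = 0.4048 deg

0.4048 deg


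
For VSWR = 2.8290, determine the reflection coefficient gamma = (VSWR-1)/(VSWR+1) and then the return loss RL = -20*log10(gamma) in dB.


gamma = (2.8290 - 1) / (2.8290 + 1) = 0.4776704
RL = -20 * log10(0.4776704) = 6.417 dB

6.417 dB


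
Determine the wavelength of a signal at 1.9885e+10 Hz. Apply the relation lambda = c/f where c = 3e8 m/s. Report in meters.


lambda = c / f = 3.0000e+08 / 1.9885e+10 = 0.01509 m

0.01509 m


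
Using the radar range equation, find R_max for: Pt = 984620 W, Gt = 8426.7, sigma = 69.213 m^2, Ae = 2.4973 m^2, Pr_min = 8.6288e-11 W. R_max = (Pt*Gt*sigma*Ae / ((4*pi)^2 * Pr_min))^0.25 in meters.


R^4 = 984620*8426.7*69.213*2.4973 / ((4*pi)^2 * 8.6288e-11) = 1.052481e+20
R_max = 1.052481e+20^0.25 = 101287 m

101287 m


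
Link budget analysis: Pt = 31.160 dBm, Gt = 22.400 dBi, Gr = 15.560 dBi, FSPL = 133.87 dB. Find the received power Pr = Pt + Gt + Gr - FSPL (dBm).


Pr = 31.160 + 22.400 + 15.560 - 133.87 = -64.75 dBm

-64.75 dBm


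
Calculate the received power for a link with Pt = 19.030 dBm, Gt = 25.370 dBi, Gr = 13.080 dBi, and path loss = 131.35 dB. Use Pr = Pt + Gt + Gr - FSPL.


Pr = 19.030 + 25.370 + 13.080 - 131.35 = -73.87 dBm

-73.87 dBm


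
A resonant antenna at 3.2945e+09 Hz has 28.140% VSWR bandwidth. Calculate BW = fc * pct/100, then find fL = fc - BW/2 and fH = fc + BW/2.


BW = 3.2945e+09 * 28.140/100 = 9.270723e+08 Hz
fL = 3.2945e+09 - 9.270723e+08/2 = 2.831e+09 Hz
fH = 3.2945e+09 + 9.270723e+08/2 = 3.758e+09 Hz

BW=9.271e+08 Hz, fL=2.831e+09 Hz, fH=3.758e+09 Hz


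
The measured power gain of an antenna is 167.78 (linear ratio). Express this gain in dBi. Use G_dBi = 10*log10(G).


G_dBi = 10 * log10(167.78) = 22.25 dBi

22.25 dBi


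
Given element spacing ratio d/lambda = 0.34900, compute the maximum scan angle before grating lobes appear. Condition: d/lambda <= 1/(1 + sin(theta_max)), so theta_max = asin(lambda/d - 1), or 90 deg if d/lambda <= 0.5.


lambda/d - 1 = 1/0.34900 - 1 = 1.865330 >= 1
d/lambda <= 0.5, so the array can scan to endfire without grating lobes: theta_max = 90 deg

90 deg


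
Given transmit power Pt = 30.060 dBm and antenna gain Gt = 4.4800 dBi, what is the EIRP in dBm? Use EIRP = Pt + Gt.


EIRP = Pt + Gt = 30.060 + 4.4800 = 34.54 dBm

34.54 dBm


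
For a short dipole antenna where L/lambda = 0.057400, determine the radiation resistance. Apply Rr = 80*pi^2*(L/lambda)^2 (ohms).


Rr = 80 * pi^2 * (0.057400)^2 = 80 * 9.869604 * 3.294760e-03 = 2.601 ohm

2.601 ohm


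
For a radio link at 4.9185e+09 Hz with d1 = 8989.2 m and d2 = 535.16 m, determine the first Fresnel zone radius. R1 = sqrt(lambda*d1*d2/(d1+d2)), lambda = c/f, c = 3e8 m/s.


lambda = c / f = 3.0000e+08 / 4.9185e+09 = 0.06099421 m
R1 = sqrt(0.06099421 * 8989.2 * 535.16 / (8989.2 + 535.16)) = 5.550 m

5.550 m


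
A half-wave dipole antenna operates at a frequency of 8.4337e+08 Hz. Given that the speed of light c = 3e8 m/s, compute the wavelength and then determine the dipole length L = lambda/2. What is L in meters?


lambda = c / f = 3.0000e+08 / 8.4337e+08 = 0.3557158 m
L = lambda / 2 = 0.3557158 / 2 = 0.1779 m

0.1779 m


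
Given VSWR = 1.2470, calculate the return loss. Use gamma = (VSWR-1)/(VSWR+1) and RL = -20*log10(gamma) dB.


gamma = (1.2470 - 1) / (1.2470 + 1) = 0.1099243
RL = -20 * log10(0.1099243) = 19.18 dB

19.18 dB


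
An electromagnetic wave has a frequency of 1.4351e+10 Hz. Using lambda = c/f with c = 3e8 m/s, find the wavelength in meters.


lambda = c / f = 3.0000e+08 / 1.4351e+10 = 0.02090 m

0.02090 m


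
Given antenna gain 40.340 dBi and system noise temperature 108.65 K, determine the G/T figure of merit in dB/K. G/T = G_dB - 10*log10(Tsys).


G/T = 40.340 - 10*log10(108.65) = 40.340 - 20.36030 = 19.98 dB/K

19.98 dB/K


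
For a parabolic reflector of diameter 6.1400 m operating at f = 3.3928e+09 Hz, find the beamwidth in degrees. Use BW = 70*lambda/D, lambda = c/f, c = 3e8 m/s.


lambda = c / f = 3.0000e+08 / 3.3928e+09 = 0.08842254 m
BW = 70 * 0.08842254 / 6.1400 = 1.008 deg

1.008 deg


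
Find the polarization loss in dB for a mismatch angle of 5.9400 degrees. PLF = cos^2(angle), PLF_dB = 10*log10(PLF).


PLF_linear = cos^2(5.9400 deg) = 0.9892905
PLF_dB = 10 * log10(0.9892905) = -0.04676 dB

-0.04676 dB


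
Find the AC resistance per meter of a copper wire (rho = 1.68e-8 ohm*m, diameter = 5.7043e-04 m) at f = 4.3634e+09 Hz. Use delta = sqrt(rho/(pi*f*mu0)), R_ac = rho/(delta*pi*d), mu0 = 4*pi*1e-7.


delta = sqrt(1.68e-8 / (pi * 4.3634e+09 * 4*pi*1e-7)) = 9.875572e-07 m
R_ac = 1.68e-8 / (9.875572e-07 * pi * 5.7043e-04) = 9.493 ohm/m

9.493 ohm/m


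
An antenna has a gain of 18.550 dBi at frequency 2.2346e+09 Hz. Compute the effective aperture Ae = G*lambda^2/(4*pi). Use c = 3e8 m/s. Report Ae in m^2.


lambda = c / f = 3.0000e+08 / 2.2346e+09 = 0.1342522 m
G_linear = 10^(18.550/10) = 71.61434
Ae = G_linear * lambda^2 / (4*pi) = 71.61434 * 0.1342522^2 / (4*pi) = 0.1027 m^2

0.1027 m^2


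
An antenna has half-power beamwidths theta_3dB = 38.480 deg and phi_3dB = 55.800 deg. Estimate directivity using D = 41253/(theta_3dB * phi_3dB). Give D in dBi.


D_linear = 41253 / (38.480 * 55.800) = 19.21261
D_dBi = 10 * log10(19.21261) = 12.84 dBi

12.84 dBi


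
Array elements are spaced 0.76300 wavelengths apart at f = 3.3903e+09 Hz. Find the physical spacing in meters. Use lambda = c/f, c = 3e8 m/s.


lambda = c / f = 3.0000e+08 / 3.3903e+09 = 0.08848774 m
d = 0.76300 * 0.08848774 = 0.06752 m

0.06752 m


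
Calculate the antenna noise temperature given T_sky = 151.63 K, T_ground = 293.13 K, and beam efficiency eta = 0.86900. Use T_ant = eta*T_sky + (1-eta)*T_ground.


T_ant = 0.86900 * 151.63 + (1 - 0.86900) * 293.13 = 170.2 K

170.2 K


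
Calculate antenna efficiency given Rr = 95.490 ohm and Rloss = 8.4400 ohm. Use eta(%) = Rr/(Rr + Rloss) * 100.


eta = 95.490 / (95.490 + 8.4400) * 100 = 91.88%

91.88%


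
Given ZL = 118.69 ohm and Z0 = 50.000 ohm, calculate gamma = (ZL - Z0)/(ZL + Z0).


gamma = (118.69 - 50.000) / (118.69 + 50.000) = 0.4072

0.4072


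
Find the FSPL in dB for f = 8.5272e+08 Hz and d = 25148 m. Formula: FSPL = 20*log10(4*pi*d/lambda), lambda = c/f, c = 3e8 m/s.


lambda = c / f = 3.0000e+08 / 8.5272e+08 = 0.3518154 m
FSPL = 20 * log10(4*pi*25148/0.3518154) = 119.1 dB

119.1 dB


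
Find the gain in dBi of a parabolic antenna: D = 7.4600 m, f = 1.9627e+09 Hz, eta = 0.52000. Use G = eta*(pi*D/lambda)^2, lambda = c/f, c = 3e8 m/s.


lambda = c / f = 3.0000e+08 / 1.9627e+09 = 0.1528507 m
G_linear = 0.52000 * (pi * 7.4600 / 0.1528507)^2 = 12224.92
G_dBi = 10 * log10(12224.92) = 40.87 dBi

40.87 dBi


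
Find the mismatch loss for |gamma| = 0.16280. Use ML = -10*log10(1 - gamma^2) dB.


ML = -10 * log10(1 - 0.16280^2) = -10 * log10(0.97349616) = 0.1167 dB

0.1167 dB


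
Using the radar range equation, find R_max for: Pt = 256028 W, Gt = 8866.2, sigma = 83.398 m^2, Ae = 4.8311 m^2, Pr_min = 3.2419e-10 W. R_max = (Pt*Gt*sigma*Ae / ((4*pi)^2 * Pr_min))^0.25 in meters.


R^4 = 256028*8866.2*83.398*4.8311 / ((4*pi)^2 * 3.2419e-10) = 1.786518e+19
R_max = 1.786518e+19^0.25 = 65013 m

65013 m


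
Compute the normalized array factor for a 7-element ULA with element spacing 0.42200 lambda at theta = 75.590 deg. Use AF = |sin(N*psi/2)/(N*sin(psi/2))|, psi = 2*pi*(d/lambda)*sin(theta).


psi = 2*pi*0.42200*sin(75.590 deg) = 2.568087 rad
AF = |sin(7*2.568087/2) / (7*sin(2.568087/2))| = 0.06296

0.06296


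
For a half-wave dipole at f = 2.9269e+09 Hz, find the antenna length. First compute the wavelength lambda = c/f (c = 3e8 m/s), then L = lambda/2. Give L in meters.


lambda = c / f = 3.0000e+08 / 2.9269e+09 = 0.1024975 m
L = lambda / 2 = 0.1024975 / 2 = 0.05125 m

0.05125 m


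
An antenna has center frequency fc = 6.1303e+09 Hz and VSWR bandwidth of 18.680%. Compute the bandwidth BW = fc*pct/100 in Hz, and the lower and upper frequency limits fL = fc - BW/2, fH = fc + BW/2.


BW = 6.1303e+09 * 18.680/100 = 1.145140e+09 Hz
fL = 6.1303e+09 - 1.145140e+09/2 = 5.558e+09 Hz
fH = 6.1303e+09 + 1.145140e+09/2 = 6.703e+09 Hz

BW=1.145e+09 Hz, fL=5.558e+09 Hz, fH=6.703e+09 Hz


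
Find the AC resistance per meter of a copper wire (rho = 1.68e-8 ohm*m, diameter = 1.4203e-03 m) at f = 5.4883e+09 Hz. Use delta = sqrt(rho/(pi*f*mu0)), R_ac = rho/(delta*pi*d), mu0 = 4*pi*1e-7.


delta = sqrt(1.68e-8 / (pi * 5.4883e+09 * 4*pi*1e-7)) = 8.805537e-07 m
R_ac = 1.68e-8 / (8.805537e-07 * pi * 1.4203e-03) = 4.276 ohm/m

4.276 ohm/m


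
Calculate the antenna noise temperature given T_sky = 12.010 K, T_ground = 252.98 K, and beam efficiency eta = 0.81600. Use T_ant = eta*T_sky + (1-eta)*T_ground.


T_ant = 0.81600 * 12.010 + (1 - 0.81600) * 252.98 = 56.35 K

56.35 K


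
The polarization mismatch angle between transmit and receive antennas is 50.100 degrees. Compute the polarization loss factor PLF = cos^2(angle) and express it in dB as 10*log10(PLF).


PLF_linear = cos^2(50.100 deg) = 0.4114576
PLF_dB = 10 * log10(0.4114576) = -3.857 dB

-3.857 dB


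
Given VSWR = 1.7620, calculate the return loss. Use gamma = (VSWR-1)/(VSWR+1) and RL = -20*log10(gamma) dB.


gamma = (1.7620 - 1) / (1.7620 + 1) = 0.2758870
RL = -20 * log10(0.2758870) = 11.19 dB

11.19 dB


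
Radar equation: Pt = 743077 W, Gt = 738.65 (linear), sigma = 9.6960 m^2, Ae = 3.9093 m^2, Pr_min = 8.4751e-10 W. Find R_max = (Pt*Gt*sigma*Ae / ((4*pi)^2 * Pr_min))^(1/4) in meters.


R^4 = 743077*738.65*9.6960*3.9093 / ((4*pi)^2 * 8.4751e-10) = 1.554532e+17
R_max = 1.554532e+17^0.25 = 19856 m

19856 m


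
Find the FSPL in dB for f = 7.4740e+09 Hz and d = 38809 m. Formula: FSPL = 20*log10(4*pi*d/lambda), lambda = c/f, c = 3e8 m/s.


lambda = c / f = 3.0000e+08 / 7.4740e+09 = 0.04013915 m
FSPL = 20 * log10(4*pi*38809/0.04013915) = 141.7 dB

141.7 dB


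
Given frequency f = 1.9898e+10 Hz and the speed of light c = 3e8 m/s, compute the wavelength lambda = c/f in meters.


lambda = c / f = 3.0000e+08 / 1.9898e+10 = 0.01508 m

0.01508 m


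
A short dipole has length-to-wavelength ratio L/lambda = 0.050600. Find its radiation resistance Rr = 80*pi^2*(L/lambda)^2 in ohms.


Rr = 80 * pi^2 * (0.050600)^2 = 80 * 9.869604 * 2.560360e-03 = 2.022 ohm

2.022 ohm


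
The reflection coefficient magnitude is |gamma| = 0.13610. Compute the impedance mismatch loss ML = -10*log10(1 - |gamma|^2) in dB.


ML = -10 * log10(1 - 0.13610^2) = -10 * log10(0.98147679) = 0.08120 dB

0.08120 dB


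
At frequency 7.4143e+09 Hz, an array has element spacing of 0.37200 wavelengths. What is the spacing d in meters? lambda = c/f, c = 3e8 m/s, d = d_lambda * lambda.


lambda = c / f = 3.0000e+08 / 7.4143e+09 = 0.04046235 m
d = 0.37200 * 0.04046235 = 0.01505 m

0.01505 m


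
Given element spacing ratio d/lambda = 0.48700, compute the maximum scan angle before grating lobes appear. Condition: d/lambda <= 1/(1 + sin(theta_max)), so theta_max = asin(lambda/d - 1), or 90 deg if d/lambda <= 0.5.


lambda/d - 1 = 1/0.48700 - 1 = 1.053388 >= 1
d/lambda <= 0.5, so the array can scan to endfire without grating lobes: theta_max = 90 deg

90 deg


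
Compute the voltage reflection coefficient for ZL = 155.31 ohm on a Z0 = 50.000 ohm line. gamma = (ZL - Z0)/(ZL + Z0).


gamma = (155.31 - 50.000) / (155.31 + 50.000) = 0.5129

0.5129


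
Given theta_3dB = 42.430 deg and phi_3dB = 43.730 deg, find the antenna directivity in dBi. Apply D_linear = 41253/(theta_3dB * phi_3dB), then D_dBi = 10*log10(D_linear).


D_linear = 41253 / (42.430 * 43.730) = 22.23325
D_dBi = 10 * log10(22.23325) = 13.47 dBi

13.47 dBi


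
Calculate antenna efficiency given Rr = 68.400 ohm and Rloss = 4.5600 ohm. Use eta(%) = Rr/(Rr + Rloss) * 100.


eta = 68.400 / (68.400 + 4.5600) * 100 = 93.75%

93.75%


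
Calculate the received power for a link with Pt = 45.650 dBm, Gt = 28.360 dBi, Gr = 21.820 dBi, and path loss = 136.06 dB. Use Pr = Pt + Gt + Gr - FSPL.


Pr = 45.650 + 28.360 + 21.820 - 136.06 = -40.23 dBm

-40.23 dBm


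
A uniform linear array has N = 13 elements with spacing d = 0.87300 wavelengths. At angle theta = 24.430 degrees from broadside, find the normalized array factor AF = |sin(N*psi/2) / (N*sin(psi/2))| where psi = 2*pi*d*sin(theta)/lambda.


psi = 2*pi*0.87300*sin(24.430 deg) = 2.268584 rad
AF = |sin(13*2.268584/2) / (13*sin(2.268584/2))| = 0.06964

0.06964


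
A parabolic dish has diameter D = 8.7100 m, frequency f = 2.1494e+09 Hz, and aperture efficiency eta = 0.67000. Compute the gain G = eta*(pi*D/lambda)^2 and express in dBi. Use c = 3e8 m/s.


lambda = c / f = 3.0000e+08 / 2.1494e+09 = 0.1395738 m
G_linear = 0.67000 * (pi * 8.7100 / 0.1395738)^2 = 25751.53
G_dBi = 10 * log10(25751.53) = 44.11 dBi

44.11 dBi


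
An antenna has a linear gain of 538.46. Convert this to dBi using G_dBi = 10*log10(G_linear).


G_dBi = 10 * log10(538.46) = 27.31 dBi

27.31 dBi


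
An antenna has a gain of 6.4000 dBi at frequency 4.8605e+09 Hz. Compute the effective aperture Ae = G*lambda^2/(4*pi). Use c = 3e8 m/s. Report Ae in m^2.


lambda = c / f = 3.0000e+08 / 4.8605e+09 = 0.06172205 m
G_linear = 10^(6.4000/10) = 4.365158
Ae = G_linear * lambda^2 / (4*pi) = 4.365158 * 0.06172205^2 / (4*pi) = 1.323e-03 m^2

1.323e-03 m^2


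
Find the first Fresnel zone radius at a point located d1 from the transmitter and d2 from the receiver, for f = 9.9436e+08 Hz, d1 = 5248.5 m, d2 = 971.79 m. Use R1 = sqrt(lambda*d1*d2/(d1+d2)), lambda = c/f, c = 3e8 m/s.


lambda = c / f = 3.0000e+08 / 9.9436e+08 = 0.3017016 m
R1 = sqrt(0.3017016 * 5248.5 * 971.79 / (5248.5 + 971.79)) = 15.73 m

15.73 m


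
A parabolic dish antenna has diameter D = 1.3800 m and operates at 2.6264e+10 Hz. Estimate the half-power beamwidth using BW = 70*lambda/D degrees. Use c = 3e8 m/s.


lambda = c / f = 3.0000e+08 / 2.6264e+10 = 0.01142248 m
BW = 70 * 0.01142248 / 1.3800 = 0.5794 deg

0.5794 deg


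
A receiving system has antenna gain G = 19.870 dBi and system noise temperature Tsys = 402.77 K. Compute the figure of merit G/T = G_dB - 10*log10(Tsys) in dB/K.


G/T = 19.870 - 10*log10(402.77) = 19.870 - 26.05057 = -6.181 dB/K

-6.181 dB/K


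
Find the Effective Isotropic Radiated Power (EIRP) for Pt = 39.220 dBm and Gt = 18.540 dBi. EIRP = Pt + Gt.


EIRP = Pt + Gt = 39.220 + 18.540 = 57.76 dBm

57.76 dBm


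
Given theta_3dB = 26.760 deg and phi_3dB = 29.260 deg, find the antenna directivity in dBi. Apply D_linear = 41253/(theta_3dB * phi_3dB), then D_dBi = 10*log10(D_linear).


D_linear = 41253 / (26.760 * 29.260) = 52.68599
D_dBi = 10 * log10(52.68599) = 17.22 dBi

17.22 dBi


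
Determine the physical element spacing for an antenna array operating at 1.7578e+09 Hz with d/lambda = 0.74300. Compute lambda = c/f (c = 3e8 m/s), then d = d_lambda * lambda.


lambda = c / f = 3.0000e+08 / 1.7578e+09 = 0.1706679 m
d = 0.74300 * 0.1706679 = 0.1268 m

0.1268 m


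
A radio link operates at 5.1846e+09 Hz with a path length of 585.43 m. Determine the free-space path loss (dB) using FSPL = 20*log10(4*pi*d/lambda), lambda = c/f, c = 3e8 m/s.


lambda = c / f = 3.0000e+08 / 5.1846e+09 = 0.05786367 m
FSPL = 20 * log10(4*pi*585.43/0.05786367) = 102.1 dB

102.1 dB


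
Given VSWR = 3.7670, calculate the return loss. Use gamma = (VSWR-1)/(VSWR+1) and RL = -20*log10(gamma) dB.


gamma = (3.7670 - 1) / (3.7670 + 1) = 0.5804489
RL = -20 * log10(0.5804489) = 4.725 dB

4.725 dB


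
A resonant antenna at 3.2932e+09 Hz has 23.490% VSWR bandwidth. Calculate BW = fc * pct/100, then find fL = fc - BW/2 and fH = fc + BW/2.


BW = 3.2932e+09 * 23.490/100 = 7.735727e+08 Hz
fL = 3.2932e+09 - 7.735727e+08/2 = 2.906e+09 Hz
fH = 3.2932e+09 + 7.735727e+08/2 = 3.680e+09 Hz

BW=7.736e+08 Hz, fL=2.906e+09 Hz, fH=3.680e+09 Hz


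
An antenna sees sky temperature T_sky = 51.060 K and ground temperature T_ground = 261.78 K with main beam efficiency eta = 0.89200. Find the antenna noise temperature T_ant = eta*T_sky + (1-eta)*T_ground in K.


T_ant = 0.89200 * 51.060 + (1 - 0.89200) * 261.78 = 73.82 K

73.82 K


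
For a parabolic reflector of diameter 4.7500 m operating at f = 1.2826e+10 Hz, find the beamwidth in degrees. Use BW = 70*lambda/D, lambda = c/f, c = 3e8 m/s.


lambda = c / f = 3.0000e+08 / 1.2826e+10 = 0.02338999 m
BW = 70 * 0.02338999 / 4.7500 = 0.3447 deg

0.3447 deg


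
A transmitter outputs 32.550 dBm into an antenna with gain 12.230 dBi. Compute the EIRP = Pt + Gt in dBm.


EIRP = Pt + Gt = 32.550 + 12.230 = 44.78 dBm

44.78 dBm


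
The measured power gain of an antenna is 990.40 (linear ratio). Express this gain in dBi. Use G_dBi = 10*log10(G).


G_dBi = 10 * log10(990.40) = 29.96 dBi

29.96 dBi


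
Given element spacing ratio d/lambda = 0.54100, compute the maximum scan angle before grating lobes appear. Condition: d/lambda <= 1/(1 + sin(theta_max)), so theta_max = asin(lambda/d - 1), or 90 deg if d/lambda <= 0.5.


lambda/d - 1 = 1/0.54100 - 1 = 0.8484288
theta_max = asin(0.8484288) = 58.04 deg

58.04 deg


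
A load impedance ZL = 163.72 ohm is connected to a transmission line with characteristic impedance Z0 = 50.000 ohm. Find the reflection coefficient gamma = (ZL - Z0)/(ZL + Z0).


gamma = (163.72 - 50.000) / (163.72 + 50.000) = 0.5321

0.5321


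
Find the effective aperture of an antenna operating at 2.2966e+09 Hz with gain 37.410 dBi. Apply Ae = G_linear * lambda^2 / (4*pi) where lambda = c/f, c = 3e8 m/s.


lambda = c / f = 3.0000e+08 / 2.2966e+09 = 0.1306279 m
G_linear = 10^(37.410/10) = 5508.077
Ae = G_linear * lambda^2 / (4*pi) = 5508.077 * 0.1306279^2 / (4*pi) = 7.479 m^2

7.479 m^2


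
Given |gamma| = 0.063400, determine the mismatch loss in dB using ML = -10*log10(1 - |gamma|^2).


ML = -10 * log10(1 - 0.063400^2) = -10 * log10(0.99598044) = 0.01749 dB

0.01749 dB


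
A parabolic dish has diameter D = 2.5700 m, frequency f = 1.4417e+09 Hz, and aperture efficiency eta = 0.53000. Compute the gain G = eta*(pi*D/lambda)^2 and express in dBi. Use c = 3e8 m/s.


lambda = c / f = 3.0000e+08 / 1.4417e+09 = 0.2080877 m
G_linear = 0.53000 * (pi * 2.5700 / 0.2080877)^2 = 797.9011
G_dBi = 10 * log10(797.9011) = 29.02 dBi

29.02 dBi


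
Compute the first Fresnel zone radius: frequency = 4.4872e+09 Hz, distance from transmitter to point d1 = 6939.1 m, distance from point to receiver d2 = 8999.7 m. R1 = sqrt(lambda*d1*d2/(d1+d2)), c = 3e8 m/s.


lambda = c / f = 3.0000e+08 / 4.4872e+09 = 0.06685684 m
R1 = sqrt(0.06685684 * 6939.1 * 8999.7 / (6939.1 + 8999.7)) = 16.18 m

16.18 m


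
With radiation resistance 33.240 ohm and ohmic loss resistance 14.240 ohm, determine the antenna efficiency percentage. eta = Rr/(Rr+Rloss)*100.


eta = 33.240 / (33.240 + 14.240) * 100 = 70.01%

70.01%


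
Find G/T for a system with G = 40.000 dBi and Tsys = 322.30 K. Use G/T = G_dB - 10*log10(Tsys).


G/T = 40.000 - 10*log10(322.30) = 40.000 - 25.08260 = 14.92 dB/K

14.92 dB/K


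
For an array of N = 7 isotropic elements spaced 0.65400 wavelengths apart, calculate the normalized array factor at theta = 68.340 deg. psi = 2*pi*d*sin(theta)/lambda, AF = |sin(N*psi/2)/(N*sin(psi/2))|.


psi = 2*pi*0.65400*sin(68.340 deg) = 3.819054 rad
AF = |sin(7*3.819054/2) / (7*sin(3.819054/2))| = 0.1087

0.1087


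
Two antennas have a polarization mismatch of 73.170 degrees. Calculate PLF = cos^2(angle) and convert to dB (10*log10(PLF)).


PLF_linear = cos^2(73.170 deg) = 0.08382936
PLF_dB = 10 * log10(0.08382936) = -10.77 dB

-10.77 dB


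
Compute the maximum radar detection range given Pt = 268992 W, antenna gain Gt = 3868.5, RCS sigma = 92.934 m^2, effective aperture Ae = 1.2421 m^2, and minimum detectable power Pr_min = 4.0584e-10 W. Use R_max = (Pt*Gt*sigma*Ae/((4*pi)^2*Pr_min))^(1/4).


R^4 = 268992*3868.5*92.934*1.2421 / ((4*pi)^2 * 4.0584e-10) = 1.874298e+18
R_max = 1.874298e+18^0.25 = 37001 m

37001 m


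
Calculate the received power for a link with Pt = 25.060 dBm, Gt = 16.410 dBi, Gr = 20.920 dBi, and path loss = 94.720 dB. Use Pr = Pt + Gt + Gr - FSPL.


Pr = 25.060 + 16.410 + 20.920 - 94.720 = -32.33 dBm

-32.33 dBm


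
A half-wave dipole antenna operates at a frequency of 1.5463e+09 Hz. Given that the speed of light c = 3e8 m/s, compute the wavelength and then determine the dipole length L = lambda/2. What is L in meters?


lambda = c / f = 3.0000e+08 / 1.5463e+09 = 0.1940115 m
L = lambda / 2 = 0.1940115 / 2 = 0.09701 m

0.09701 m


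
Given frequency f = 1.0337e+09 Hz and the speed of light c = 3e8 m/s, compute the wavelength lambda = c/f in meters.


lambda = c / f = 3.0000e+08 / 1.0337e+09 = 0.2902 m

0.2902 m


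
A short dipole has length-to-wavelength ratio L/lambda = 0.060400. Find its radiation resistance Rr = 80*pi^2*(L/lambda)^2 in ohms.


Rr = 80 * pi^2 * (0.060400)^2 = 80 * 9.869604 * 3.648160e-03 = 2.880 ohm

2.880 ohm


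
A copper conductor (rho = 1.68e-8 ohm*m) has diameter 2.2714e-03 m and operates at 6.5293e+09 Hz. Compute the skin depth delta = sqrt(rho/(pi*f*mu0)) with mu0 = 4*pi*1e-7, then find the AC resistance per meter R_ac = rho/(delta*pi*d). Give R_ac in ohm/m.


delta = sqrt(1.68e-8 / (pi * 6.5293e+09 * 4*pi*1e-7)) = 8.073121e-07 m
R_ac = 1.68e-8 / (8.073121e-07 * pi * 2.2714e-03) = 2.916 ohm/m

2.916 ohm/m


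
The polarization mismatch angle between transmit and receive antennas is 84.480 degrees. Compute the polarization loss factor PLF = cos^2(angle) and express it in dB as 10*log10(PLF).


PLF_linear = cos^2(84.480 deg) = 9.253133e-03
PLF_dB = 10 * log10(9.253133e-03) = -20.34 dB

-20.34 dB


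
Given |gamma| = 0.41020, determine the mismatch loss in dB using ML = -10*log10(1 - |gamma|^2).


ML = -10 * log10(1 - 0.41020^2) = -10 * log10(0.83173596) = 0.8001 dB

0.8001 dB


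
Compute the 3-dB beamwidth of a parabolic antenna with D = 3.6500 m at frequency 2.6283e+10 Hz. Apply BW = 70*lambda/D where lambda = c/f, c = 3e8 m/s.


lambda = c / f = 3.0000e+08 / 2.6283e+10 = 0.01141422 m
BW = 70 * 0.01141422 / 3.6500 = 0.2189 deg

0.2189 deg


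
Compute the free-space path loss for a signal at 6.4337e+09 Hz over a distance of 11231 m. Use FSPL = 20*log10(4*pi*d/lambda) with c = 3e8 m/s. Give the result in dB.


lambda = c / f = 3.0000e+08 / 6.4337e+09 = 0.04662947 m
FSPL = 20 * log10(4*pi*11231/0.04662947) = 129.6 dB

129.6 dB


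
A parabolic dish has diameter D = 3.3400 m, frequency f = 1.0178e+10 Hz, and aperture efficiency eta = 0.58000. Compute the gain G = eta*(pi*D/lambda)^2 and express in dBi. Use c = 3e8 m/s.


lambda = c / f = 3.0000e+08 / 1.0178e+10 = 0.02947534 m
G_linear = 0.58000 * (pi * 3.3400 / 0.02947534)^2 = 73502.65
G_dBi = 10 * log10(73502.65) = 48.66 dBi

48.66 dBi


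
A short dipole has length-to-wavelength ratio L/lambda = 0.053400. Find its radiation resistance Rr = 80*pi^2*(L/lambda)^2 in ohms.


Rr = 80 * pi^2 * (0.053400)^2 = 80 * 9.869604 * 2.851560e-03 = 2.252 ohm

2.252 ohm


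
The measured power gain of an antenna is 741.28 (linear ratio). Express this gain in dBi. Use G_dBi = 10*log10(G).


G_dBi = 10 * log10(741.28) = 28.70 dBi

28.70 dBi


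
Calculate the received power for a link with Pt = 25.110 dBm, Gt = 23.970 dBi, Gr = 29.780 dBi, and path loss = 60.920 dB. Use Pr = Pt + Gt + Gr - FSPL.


Pr = 25.110 + 23.970 + 29.780 - 60.920 = 17.94 dBm

17.94 dBm


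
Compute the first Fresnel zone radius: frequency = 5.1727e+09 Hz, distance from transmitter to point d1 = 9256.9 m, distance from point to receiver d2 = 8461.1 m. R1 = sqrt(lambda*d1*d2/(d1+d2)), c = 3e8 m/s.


lambda = c / f = 3.0000e+08 / 5.1727e+09 = 0.05799679 m
R1 = sqrt(0.05799679 * 9256.9 * 8461.1 / (9256.9 + 8461.1)) = 16.01 m

16.01 m


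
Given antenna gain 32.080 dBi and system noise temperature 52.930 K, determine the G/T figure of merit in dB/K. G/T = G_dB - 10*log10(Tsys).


G/T = 32.080 - 10*log10(52.930) = 32.080 - 17.23702 = 14.84 dB/K

14.84 dB/K


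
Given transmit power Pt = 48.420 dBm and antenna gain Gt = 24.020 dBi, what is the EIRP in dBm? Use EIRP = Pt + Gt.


EIRP = Pt + Gt = 48.420 + 24.020 = 72.44 dBm

72.44 dBm


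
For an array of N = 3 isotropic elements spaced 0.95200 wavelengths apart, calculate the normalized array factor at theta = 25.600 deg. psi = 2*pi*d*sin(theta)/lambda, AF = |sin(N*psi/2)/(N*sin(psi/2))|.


psi = 2*pi*0.95200*sin(25.600 deg) = 2.584561 rad
AF = |sin(3*2.584561/2) / (3*sin(2.584561/2))| = 0.2326

0.2326


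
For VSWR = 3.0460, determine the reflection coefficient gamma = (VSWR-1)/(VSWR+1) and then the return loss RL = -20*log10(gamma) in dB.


gamma = (3.0460 - 1) / (3.0460 + 1) = 0.5056846
RL = -20 * log10(0.5056846) = 5.922 dB

5.922 dB


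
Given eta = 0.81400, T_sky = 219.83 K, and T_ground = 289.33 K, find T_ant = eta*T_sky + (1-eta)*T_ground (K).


T_ant = 0.81400 * 219.83 + (1 - 0.81400) * 289.33 = 232.8 K

232.8 K


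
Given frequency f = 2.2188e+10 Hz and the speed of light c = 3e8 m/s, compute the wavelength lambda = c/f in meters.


lambda = c / f = 3.0000e+08 / 2.2188e+10 = 0.01352 m

0.01352 m


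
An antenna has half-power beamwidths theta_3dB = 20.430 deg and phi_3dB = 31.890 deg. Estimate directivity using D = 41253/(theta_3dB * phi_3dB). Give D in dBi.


D_linear = 41253 / (20.430 * 31.890) = 63.31880
D_dBi = 10 * log10(63.31880) = 18.02 dBi

18.02 dBi


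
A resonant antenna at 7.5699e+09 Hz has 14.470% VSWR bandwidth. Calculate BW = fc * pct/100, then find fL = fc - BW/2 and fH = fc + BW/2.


BW = 7.5699e+09 * 14.470/100 = 1.095365e+09 Hz
fL = 7.5699e+09 - 1.095365e+09/2 = 7.022e+09 Hz
fH = 7.5699e+09 + 1.095365e+09/2 = 8.118e+09 Hz

BW=1.095e+09 Hz, fL=7.022e+09 Hz, fH=8.118e+09 Hz


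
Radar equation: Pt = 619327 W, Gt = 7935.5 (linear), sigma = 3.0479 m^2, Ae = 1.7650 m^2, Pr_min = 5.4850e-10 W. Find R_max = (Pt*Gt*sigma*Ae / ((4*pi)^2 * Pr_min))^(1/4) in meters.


R^4 = 619327*7935.5*3.0479*1.7650 / ((4*pi)^2 * 5.4850e-10) = 3.052414e+17
R_max = 3.052414e+17^0.25 = 23505 m

23505 m


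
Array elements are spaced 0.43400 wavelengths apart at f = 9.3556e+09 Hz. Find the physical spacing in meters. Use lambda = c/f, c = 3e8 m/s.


lambda = c / f = 3.0000e+08 / 9.3556e+09 = 0.03206636 m
d = 0.43400 * 0.03206636 = 0.01392 m

0.01392 m


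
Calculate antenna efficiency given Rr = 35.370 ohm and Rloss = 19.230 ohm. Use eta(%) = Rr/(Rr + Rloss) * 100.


eta = 35.370 / (35.370 + 19.230) * 100 = 64.78%

64.78%


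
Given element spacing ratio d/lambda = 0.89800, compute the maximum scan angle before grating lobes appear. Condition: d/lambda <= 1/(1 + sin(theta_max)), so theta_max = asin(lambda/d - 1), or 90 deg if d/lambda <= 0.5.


lambda/d - 1 = 1/0.89800 - 1 = 0.1135857
theta_max = asin(0.1135857) = 6.522 deg

6.522 deg


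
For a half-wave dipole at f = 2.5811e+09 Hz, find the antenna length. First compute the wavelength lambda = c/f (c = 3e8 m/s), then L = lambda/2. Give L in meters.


lambda = c / f = 3.0000e+08 / 2.5811e+09 = 0.1162295 m
L = lambda / 2 = 0.1162295 / 2 = 0.05811 m

0.05811 m


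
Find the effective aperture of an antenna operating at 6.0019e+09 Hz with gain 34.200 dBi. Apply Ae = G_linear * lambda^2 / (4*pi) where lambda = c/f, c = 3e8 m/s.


lambda = c / f = 3.0000e+08 / 6.0019e+09 = 0.04998417 m
G_linear = 10^(34.200/10) = 2630.268
Ae = G_linear * lambda^2 / (4*pi) = 2630.268 * 0.04998417^2 / (4*pi) = 0.5229 m^2

0.5229 m^2


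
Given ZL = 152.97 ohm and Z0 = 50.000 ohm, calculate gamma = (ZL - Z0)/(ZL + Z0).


gamma = (152.97 - 50.000) / (152.97 + 50.000) = 0.5073

0.5073


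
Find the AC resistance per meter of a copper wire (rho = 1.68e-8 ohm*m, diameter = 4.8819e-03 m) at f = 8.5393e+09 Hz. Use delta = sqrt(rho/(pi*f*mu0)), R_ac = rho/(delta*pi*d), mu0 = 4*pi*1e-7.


delta = sqrt(1.68e-8 / (pi * 8.5393e+09 * 4*pi*1e-7)) = 7.059332e-07 m
R_ac = 1.68e-8 / (7.059332e-07 * pi * 4.8819e-03) = 1.552 ohm/m

1.552 ohm/m


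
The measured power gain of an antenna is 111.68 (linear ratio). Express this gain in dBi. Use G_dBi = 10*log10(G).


G_dBi = 10 * log10(111.68) = 20.48 dBi

20.48 dBi


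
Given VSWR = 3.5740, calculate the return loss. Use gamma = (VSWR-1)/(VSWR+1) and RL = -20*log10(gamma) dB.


gamma = (3.5740 - 1) / (3.5740 + 1) = 0.5627460
RL = -20 * log10(0.5627460) = 4.994 dB

4.994 dB


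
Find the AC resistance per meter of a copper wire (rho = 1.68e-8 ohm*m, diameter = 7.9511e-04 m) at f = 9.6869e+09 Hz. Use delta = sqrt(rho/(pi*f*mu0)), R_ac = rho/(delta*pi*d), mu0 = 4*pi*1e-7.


delta = sqrt(1.68e-8 / (pi * 9.6869e+09 * 4*pi*1e-7)) = 6.627998e-07 m
R_ac = 1.68e-8 / (6.627998e-07 * pi * 7.9511e-04) = 10.15 ohm/m

10.15 ohm/m


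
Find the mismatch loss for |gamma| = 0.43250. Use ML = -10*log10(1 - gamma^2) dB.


ML = -10 * log10(1 - 0.43250^2) = -10 * log10(0.81294375) = 0.8994 dB

0.8994 dB


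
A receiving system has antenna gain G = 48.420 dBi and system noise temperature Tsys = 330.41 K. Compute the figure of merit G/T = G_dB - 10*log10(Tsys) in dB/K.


G/T = 48.420 - 10*log10(330.41) = 48.420 - 25.19053 = 23.23 dB/K

23.23 dB/K


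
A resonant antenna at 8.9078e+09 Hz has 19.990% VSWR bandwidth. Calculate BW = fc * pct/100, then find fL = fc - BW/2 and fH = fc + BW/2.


BW = 8.9078e+09 * 19.990/100 = 1.780669e+09 Hz
fL = 8.9078e+09 - 1.780669e+09/2 = 8.017e+09 Hz
fH = 8.9078e+09 + 1.780669e+09/2 = 9.798e+09 Hz

BW=1.781e+09 Hz, fL=8.017e+09 Hz, fH=9.798e+09 Hz


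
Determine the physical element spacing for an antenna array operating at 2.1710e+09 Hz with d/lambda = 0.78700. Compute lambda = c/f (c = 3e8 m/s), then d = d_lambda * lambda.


lambda = c / f = 3.0000e+08 / 2.1710e+09 = 0.1381852 m
d = 0.78700 * 0.1381852 = 0.1088 m

0.1088 m


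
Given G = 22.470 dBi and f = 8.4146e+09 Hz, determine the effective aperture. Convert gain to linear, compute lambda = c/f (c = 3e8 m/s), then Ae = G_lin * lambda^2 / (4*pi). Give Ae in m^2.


lambda = c / f = 3.0000e+08 / 8.4146e+09 = 0.03565232 m
G_linear = 10^(22.470/10) = 176.6038
Ae = G_linear * lambda^2 / (4*pi) = 176.6038 * 0.03565232^2 / (4*pi) = 0.01786 m^2

0.01786 m^2
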